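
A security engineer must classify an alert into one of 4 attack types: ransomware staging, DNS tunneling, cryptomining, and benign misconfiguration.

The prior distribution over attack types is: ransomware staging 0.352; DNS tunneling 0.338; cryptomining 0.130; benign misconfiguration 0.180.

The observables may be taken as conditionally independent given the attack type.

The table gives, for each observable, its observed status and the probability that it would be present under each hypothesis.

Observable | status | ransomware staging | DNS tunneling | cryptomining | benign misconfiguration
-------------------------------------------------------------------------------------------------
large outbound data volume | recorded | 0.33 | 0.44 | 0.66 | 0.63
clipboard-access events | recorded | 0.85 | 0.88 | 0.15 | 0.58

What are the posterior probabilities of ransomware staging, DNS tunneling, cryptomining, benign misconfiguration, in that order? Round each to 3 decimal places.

By Bayes' rule with conditional independence, the unnormalized weight for each hypothesis is prior × ∏ likelihoods:
  ransomware staging: 0.352 × 0.33 × 0.85 = 0.098736
  DNS tunneling: 0.338 × 0.44 × 0.88 = 0.13087
  cryptomining: 0.130 × 0.66 × 0.15 = 0.01287
  benign misconfiguration: 0.180 × 0.63 × 0.58 = 0.065772
The unnormalized weights sum to 0.30825.
P(ransomware staging | evidence) = 0.098736 / 0.30825 ≈ 0.320
P(DNS tunneling | evidence) = 0.13087 / 0.30825 ≈ 0.425
P(cryptomining | evidence) = 0.01287 / 0.30825 ≈ 0.042
P(benign misconfiguration | evidence) = 0.065772 / 0.30825 ≈ 0.213

0.320, 0.425, 0.042, 0.213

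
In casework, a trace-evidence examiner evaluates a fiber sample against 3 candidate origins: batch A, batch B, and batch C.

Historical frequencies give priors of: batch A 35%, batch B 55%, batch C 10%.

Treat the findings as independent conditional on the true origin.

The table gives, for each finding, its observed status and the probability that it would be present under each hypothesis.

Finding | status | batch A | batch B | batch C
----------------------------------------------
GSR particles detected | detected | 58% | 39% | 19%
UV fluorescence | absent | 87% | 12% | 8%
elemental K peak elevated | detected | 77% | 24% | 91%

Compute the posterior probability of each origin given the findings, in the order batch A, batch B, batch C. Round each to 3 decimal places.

0.249, 0.556, 0.195

By Bayes' rule with conditional independence, the unnormalized weight for each hypothesis is prior × ∏ likelihoods (using 1 − P(present | H) for each absent finding):
  batch A: 0.35 × 0.58 × (1 − 0.87) × 0.77 = 0.02032
  batch B: 0.55 × 0.39 × (1 − 0.12) × 0.24 = 0.045302
  batch C: 0.10 × 0.19 × (1 − 0.08) × 0.91 = 0.015907
The unnormalized weights sum to 0.08153.
P(batch A | evidence) = 0.02032 / 0.08153 ≈ 0.249
P(batch B | evidence) = 0.045302 / 0.08153 ≈ 0.556
P(batch C | evidence) = 0.015907 / 0.08153 ≈ 0.195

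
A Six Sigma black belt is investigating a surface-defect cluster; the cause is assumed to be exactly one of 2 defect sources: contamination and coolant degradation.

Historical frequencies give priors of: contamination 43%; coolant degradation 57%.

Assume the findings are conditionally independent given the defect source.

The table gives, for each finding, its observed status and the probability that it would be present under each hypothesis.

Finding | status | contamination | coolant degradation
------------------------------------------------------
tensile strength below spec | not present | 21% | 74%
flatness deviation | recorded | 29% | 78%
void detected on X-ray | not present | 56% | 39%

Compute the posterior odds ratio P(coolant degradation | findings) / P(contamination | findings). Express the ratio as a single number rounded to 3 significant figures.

Posterior odds equal prior odds times the likelihood ratio; only the two competing hypotheses matter (using 1 − P(present | H) for each absent finding).
  coolant degradation: 0.57 × (1 − 0.74) × 0.78 × (1 − 0.39) = 0.070514
  contamination: 0.43 × (1 − 0.21) × 0.29 × (1 − 0.56) = 0.043346
Odds(coolant degradation : contamination) = 0.070514 / 0.043346 ≈ 1.63.

1.63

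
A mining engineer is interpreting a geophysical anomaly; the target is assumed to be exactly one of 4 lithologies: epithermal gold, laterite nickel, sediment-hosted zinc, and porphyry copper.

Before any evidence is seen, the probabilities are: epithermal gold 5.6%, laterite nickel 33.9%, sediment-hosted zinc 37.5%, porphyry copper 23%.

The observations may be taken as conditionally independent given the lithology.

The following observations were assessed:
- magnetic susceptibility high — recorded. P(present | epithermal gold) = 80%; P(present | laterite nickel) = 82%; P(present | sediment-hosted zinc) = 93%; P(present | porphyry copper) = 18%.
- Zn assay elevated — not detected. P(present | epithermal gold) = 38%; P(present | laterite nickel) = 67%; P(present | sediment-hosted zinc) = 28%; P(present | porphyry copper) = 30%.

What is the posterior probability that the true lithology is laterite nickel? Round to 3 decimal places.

0.230

For each hypothesis, the unnormalized posterior weight is prior × product of the observation likelihoods (using 1 − P(present | H) for each absent observation):
  epithermal gold: 0.056 × 0.80 × (1 − 0.38) = 0.027776
  laterite nickel: 0.339 × 0.82 × (1 − 0.67) = 0.091733
  sediment-hosted zinc: 0.375 × 0.93 × (1 − 0.28) = 0.2511
  porphyry copper: 0.230 × 0.18 × (1 − 0.30) = 0.02898
Normalizing constant Z = 0.027776 + 0.091733 + 0.2511 + 0.02898 = 0.39959.
P(laterite nickel | evidence) = 0.091733 / 0.39959 ≈ 0.230.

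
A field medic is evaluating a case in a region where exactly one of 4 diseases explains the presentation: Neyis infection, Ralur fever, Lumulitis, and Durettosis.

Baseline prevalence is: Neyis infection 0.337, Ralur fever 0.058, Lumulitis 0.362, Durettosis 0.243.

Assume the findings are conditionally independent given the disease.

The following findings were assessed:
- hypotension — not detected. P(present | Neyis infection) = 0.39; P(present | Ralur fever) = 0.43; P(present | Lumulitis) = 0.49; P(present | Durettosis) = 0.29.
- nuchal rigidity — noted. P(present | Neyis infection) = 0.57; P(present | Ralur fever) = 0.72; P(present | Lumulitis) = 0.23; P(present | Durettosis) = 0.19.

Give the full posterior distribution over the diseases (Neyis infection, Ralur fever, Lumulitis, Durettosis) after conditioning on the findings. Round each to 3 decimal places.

0.542, 0.110, 0.196, 0.152

For each hypothesis, the unnormalized posterior weight is prior × product of the finding likelihoods (using 1 − P(present | H) for each absent finding):
  Neyis infection: 0.337 × (1 − 0.39) × 0.57 = 0.11717
  Ralur fever: 0.058 × (1 − 0.43) × 0.72 = 0.023803
  Lumulitis: 0.362 × (1 − 0.49) × 0.23 = 0.042463
  Durettosis: 0.243 × (1 − 0.29) × 0.19 = 0.032781
The unnormalized weights sum to 0.21622.
P(Neyis infection | evidence) = 0.11717 / 0.21622 ≈ 0.542
P(Ralur fever | evidence) = 0.023803 / 0.21622 ≈ 0.110
P(Lumulitis | evidence) = 0.042463 / 0.21622 ≈ 0.196
P(Durettosis | evidence) = 0.032781 / 0.21622 ≈ 0.152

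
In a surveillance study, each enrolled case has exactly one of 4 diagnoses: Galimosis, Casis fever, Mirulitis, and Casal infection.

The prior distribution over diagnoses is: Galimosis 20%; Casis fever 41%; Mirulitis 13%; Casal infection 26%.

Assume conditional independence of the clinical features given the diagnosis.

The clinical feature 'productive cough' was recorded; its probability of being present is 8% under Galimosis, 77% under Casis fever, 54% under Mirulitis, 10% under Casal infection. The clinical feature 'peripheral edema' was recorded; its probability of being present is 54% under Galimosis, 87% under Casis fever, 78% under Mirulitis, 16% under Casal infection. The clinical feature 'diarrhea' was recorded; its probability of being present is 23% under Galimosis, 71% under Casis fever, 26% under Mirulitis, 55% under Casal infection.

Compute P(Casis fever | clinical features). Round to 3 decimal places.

Multiply each prior by the joint likelihood of the clinical feature pattern:
  Galimosis: 0.20 × 0.08 × 0.54 × 0.23 = 0.0019872
  Casis fever: 0.41 × 0.77 × 0.87 × 0.71 = 0.19501
  Mirulitis: 0.13 × 0.54 × 0.78 × 0.26 = 0.014237
  Casal infection: 0.26 × 0.10 × 0.16 × 0.55 = 0.002288
The unnormalized weights sum to 0.21352.
P(Casis fever | evidence) = 0.19501 / 0.21352 ≈ 0.913.

0.913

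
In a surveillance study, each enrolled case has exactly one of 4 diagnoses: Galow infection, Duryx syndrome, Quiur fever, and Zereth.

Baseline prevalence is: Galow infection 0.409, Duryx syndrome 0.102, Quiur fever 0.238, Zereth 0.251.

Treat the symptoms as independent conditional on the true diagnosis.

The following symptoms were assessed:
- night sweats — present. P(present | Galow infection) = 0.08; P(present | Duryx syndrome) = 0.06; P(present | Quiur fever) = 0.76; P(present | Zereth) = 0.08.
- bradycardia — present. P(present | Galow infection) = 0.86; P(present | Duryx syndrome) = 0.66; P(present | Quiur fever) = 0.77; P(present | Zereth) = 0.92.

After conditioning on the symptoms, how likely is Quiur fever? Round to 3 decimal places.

0.733

Multiply each prior by the joint likelihood of the symptom pattern:
  Galow infection: 0.409 × 0.08 × 0.86 = 0.028139
  Duryx syndrome: 0.102 × 0.06 × 0.66 = 0.0040392
  Quiur fever: 0.238 × 0.76 × 0.77 = 0.13928
  Zereth: 0.251 × 0.08 × 0.92 = 0.018474
Marginal likelihood of the evidence = 0.18993.
P(Quiur fever | evidence) = 0.13928 / 0.18993 ≈ 0.733.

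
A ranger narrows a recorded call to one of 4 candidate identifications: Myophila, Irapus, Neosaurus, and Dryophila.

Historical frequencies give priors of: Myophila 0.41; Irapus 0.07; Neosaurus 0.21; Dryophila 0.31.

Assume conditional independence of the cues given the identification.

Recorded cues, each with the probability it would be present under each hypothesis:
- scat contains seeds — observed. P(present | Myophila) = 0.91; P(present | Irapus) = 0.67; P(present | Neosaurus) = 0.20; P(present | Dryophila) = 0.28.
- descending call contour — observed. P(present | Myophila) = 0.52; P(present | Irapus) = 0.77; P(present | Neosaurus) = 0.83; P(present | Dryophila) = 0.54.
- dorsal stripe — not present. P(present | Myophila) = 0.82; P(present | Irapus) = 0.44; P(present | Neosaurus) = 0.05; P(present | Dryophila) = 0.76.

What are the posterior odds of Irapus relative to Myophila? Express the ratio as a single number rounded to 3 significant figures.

The normalizing constant cancels in an odds ratio, so compute prior × likelihood for the two hypotheses only (using 1 − P(present | H) for each absent cue):
  Irapus: 0.07 × 0.67 × 0.77 × (1 − 0.44) = 0.020223
  Myophila: 0.41 × 0.91 × 0.52 × (1 − 0.82) = 0.034922
Odds(Irapus : Myophila) = 0.020223 / 0.034922 ≈ 0.579.

0.579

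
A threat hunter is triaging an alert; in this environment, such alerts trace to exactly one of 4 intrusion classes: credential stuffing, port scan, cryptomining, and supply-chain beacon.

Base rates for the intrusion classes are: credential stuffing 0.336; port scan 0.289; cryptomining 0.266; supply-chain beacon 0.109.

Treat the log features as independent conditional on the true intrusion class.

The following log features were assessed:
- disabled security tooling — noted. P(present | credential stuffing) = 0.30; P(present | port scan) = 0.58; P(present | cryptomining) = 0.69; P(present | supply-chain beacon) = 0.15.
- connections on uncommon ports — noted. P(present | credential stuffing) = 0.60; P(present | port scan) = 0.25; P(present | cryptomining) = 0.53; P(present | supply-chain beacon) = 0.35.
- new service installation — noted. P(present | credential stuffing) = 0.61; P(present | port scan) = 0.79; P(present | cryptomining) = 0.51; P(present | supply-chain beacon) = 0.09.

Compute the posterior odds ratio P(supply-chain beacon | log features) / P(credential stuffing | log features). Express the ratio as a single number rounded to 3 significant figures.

0.0140

Posterior odds equal prior odds times the likelihood ratio; only the two competing hypotheses matter.
  supply-chain beacon: 0.109 × 0.15 × 0.35 × 0.09 = 0.00051502
  credential stuffing: 0.336 × 0.30 × 0.60 × 0.61 = 0.036893
Posterior odds = 0.00051502 / 0.036893 ≈ 0.0140.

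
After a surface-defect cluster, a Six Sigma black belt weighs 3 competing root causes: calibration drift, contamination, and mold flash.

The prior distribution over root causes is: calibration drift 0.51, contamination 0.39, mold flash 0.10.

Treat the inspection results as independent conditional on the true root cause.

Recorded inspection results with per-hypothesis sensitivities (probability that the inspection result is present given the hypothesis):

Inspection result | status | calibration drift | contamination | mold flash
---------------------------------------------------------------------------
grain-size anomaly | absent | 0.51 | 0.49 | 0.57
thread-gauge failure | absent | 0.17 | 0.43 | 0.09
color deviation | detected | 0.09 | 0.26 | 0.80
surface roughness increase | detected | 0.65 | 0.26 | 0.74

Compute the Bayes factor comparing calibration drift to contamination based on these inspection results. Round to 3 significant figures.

Take the product of per-inspection result likelihoods under each hypothesis (using 1 − P(present | H) for each absent inspection result), then divide.
  calibration drift: (1 − 0.51) × (1 − 0.17) × 0.09 × 0.65 = 0.023792
  contamination: (1 − 0.49) × (1 − 0.43) × 0.26 × 0.26 = 0.019651
Bayes factor = 0.023792 / 0.019651 ≈ 1.21

1.21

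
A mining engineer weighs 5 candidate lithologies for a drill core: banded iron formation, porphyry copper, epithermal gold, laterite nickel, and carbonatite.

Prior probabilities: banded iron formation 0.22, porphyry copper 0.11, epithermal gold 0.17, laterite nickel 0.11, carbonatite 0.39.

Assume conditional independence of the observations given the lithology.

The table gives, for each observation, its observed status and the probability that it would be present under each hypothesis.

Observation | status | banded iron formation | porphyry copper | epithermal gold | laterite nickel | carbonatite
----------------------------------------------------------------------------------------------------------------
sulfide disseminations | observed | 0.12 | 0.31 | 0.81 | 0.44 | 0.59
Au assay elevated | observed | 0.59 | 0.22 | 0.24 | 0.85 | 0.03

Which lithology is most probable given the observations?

laterite nickel

Multiply each prior by the joint likelihood of the evidence pattern:
  banded iron formation: 0.22 × 0.12 × 0.59 = 0.015576
  porphyry copper: 0.11 × 0.31 × 0.22 = 0.007502
  epithermal gold: 0.17 × 0.81 × 0.24 = 0.033048
  laterite nickel: 0.11 × 0.44 × 0.85 = 0.04114
  carbonatite: 0.39 × 0.59 × 0.03 = 0.006903
The unnormalized weights sum to 0.10417.
P(banded iron formation | evidence) ≈ 0.015576 / 0.10417 ≈ 0.150
P(porphyry copper | evidence) ≈ 0.007502 / 0.10417 ≈ 0.072
P(epithermal gold | evidence) ≈ 0.033048 / 0.10417 ≈ 0.317
P(laterite nickel | evidence) ≈ 0.04114 / 0.10417 ≈ 0.395
P(carbonatite | evidence) ≈ 0.006903 / 0.10417 ≈ 0.066
The largest is 0.395, so laterite nickel is most probable.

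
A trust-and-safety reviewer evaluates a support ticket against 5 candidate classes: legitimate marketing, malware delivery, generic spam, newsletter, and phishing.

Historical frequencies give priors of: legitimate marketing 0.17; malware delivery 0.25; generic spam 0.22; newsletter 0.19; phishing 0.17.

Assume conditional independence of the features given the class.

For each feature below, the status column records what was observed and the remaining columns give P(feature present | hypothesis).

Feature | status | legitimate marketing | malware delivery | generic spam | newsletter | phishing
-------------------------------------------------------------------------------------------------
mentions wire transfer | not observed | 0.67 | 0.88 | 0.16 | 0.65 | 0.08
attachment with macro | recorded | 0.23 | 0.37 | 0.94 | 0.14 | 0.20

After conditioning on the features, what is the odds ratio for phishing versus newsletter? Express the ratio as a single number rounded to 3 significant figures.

Posterior odds equal prior odds times the likelihood ratio; only the two competing hypotheses matter (using 1 − P(present | H) for each absent feature).
  phishing: 0.17 × (1 − 0.08) × 0.20 = 0.03128
  newsletter: 0.19 × (1 − 0.65) × 0.14 = 0.00931
Posterior odds = 0.03128 / 0.00931 ≈ 3.36.

3.36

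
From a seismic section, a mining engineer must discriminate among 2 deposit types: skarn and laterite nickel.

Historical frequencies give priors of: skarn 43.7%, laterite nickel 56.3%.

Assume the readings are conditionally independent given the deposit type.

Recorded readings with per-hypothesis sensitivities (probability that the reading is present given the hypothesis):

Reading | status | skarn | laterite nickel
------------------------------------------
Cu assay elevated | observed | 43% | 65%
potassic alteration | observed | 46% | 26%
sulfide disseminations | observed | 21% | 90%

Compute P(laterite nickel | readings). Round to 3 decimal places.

Multiply each prior by the joint likelihood of the reading pattern:
  skarn: 0.437 × 0.43 × 0.46 × 0.21 = 0.018152
  laterite nickel: 0.563 × 0.65 × 0.26 × 0.90 = 0.085632
The unnormalized weights sum to 0.10378.
P(laterite nickel | evidence) = 0.085632 / 0.10378 ≈ 0.825.

0.825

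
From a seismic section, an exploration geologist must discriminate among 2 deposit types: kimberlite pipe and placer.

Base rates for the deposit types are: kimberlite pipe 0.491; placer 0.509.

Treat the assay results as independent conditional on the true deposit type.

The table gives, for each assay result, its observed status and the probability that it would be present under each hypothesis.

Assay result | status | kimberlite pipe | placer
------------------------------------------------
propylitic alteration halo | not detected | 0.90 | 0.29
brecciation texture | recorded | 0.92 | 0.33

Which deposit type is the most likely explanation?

By Bayes' rule with conditional independence, the unnormalized weight for each hypothesis is prior × ∏ likelihoods (using 1 − P(present | H) for each absent assay result):
  kimberlite pipe: 0.491 × (1 − 0.90) × 0.92 = 0.045172
  placer: 0.509 × (1 − 0.29) × 0.33 = 0.11926
The unnormalized weights sum to 0.16443.
P(kimberlite pipe | evidence) ≈ 0.045172 / 0.16443 ≈ 0.275
P(placer | evidence) ≈ 0.11926 / 0.16443 ≈ 0.725
The largest is 0.725, so placer is most probable.

placer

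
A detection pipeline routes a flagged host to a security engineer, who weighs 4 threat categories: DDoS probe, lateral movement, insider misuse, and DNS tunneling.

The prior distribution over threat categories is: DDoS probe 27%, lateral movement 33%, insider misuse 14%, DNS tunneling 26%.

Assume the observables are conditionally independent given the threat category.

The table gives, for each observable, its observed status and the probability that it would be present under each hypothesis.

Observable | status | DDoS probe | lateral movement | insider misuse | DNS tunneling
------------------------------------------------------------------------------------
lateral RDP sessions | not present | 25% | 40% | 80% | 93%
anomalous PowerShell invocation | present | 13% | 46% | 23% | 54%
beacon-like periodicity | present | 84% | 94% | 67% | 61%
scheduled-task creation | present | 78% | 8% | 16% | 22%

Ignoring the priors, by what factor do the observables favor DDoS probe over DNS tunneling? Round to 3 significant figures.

The Bayes factor is the ratio of the joint likelihoods of the observable pattern under the two hypotheses (using 1 − P(present | H) for each absent observable).
  DDoS probe: (1 − 0.25) × 0.13 × 0.84 × 0.78 = 0.063882
  DNS tunneling: (1 − 0.93) × 0.54 × 0.61 × 0.22 = 0.0050728
Bayes factor = 0.063882 / 0.0050728 ≈ 12.6

12.6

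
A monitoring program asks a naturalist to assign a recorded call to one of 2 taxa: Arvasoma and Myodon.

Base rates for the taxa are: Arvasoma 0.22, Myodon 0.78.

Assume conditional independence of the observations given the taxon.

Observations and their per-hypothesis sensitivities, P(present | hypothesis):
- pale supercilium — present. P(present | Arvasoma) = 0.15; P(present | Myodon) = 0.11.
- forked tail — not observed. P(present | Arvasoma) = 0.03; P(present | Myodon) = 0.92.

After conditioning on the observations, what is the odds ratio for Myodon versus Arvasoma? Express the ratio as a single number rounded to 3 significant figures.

0.214

Posterior odds equal prior odds times the likelihood ratio; only the two competing hypotheses matter (using 1 − P(present | H) for each absent observation).
  Myodon: 0.78 × 0.11 × (1 − 0.92) = 0.006864
  Arvasoma: 0.22 × 0.15 × (1 − 0.03) = 0.03201
Posterior odds = 0.006864 / 0.03201 ≈ 0.214.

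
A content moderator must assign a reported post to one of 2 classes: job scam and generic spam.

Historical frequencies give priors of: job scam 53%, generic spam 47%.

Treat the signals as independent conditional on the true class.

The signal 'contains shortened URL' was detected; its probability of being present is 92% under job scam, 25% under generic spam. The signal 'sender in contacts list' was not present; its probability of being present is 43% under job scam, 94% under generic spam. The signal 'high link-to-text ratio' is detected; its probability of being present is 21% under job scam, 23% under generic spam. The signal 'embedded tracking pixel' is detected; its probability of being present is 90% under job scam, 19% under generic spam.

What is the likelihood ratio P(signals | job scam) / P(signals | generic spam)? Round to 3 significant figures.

151

Joint likelihood of the signal pattern under each hypothesis (using 1 − P(present | H) for each absent signal):
  job scam: 0.92 × (1 − 0.43) × 0.21 × 0.90 = 0.099112
  generic spam: 0.25 × (1 − 0.94) × 0.23 × 0.19 = 0.0006555
Bayes factor = 0.099112 / 0.0006555 ≈ 151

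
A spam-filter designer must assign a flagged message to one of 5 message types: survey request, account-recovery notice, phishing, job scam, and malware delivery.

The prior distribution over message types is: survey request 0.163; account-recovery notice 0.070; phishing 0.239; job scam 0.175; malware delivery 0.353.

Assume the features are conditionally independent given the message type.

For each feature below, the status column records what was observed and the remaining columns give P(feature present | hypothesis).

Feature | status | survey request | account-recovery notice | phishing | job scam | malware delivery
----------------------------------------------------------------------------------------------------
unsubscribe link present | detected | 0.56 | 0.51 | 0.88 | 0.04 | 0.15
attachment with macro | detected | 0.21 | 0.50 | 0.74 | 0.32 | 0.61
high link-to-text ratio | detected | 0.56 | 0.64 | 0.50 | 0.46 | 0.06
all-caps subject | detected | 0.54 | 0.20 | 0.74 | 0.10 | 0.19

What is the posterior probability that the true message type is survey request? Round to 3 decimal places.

0.088

Multiply each prior by the joint likelihood of the feature pattern:
  survey request: 0.163 × 0.56 × 0.21 × 0.56 × 0.54 = 0.0057966
  account-recovery notice: 0.070 × 0.51 × 0.50 × 0.64 × 0.20 = 0.0022848
  phishing: 0.239 × 0.88 × 0.74 × 0.50 × 0.74 = 0.057586
  job scam: 0.175 × 0.04 × 0.32 × 0.46 × 0.10 = 0.00010304
  malware delivery: 0.353 × 0.15 × 0.61 × 0.06 × 0.19 = 0.00036821
Normalizing constant Z = 0.0057966 + 0.0022848 + 0.057586 + 0.00010304 + 0.00036821 = 0.066138.
P(survey request | evidence) = 0.0057966 / 0.066138 ≈ 0.088.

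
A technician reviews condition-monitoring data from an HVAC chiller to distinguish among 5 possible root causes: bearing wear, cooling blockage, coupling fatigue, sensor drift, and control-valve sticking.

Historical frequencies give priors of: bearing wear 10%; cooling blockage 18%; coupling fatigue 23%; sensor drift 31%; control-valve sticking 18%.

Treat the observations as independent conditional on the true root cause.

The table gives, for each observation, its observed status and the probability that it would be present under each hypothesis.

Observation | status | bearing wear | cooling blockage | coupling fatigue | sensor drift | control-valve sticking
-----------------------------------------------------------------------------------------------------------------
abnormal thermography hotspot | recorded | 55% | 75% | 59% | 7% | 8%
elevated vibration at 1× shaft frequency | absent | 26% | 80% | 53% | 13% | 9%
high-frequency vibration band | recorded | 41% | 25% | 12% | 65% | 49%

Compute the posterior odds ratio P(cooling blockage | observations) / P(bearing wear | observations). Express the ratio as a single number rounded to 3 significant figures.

The normalizing constant cancels in an odds ratio, so compute prior × likelihood for the two hypotheses only (using 1 − P(present | H) for each absent observation):
  cooling blockage: 0.18 × 0.75 × (1 − 0.80) × 0.25 = 0.00675
  bearing wear: 0.10 × 0.55 × (1 − 0.26) × 0.41 = 0.016687
Odds(cooling blockage : bearing wear) = 0.00675 / 0.016687 ≈ 0.405.

0.405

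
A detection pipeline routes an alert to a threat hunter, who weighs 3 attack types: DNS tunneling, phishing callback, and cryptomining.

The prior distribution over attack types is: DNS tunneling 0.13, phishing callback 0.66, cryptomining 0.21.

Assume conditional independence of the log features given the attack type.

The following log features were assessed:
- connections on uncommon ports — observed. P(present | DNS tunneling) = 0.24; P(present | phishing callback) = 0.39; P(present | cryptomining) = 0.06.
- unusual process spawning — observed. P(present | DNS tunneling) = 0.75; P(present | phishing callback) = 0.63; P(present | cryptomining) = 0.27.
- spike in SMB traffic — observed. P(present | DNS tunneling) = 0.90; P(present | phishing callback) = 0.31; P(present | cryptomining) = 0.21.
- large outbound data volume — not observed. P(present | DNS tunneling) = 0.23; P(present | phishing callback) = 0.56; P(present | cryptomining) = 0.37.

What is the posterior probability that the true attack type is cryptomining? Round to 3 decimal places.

For each hypothesis, the unnormalized posterior weight is prior × product of the log feature likelihoods (using 1 − P(present | H) for each absent log feature):
  DNS tunneling: 0.13 × 0.24 × 0.75 × 0.90 × (1 − 0.23) = 0.016216
  phishing callback: 0.66 × 0.39 × 0.63 × 0.31 × (1 − 0.56) = 0.022119
  cryptomining: 0.21 × 0.06 × 0.27 × 0.21 × (1 − 0.37) = 0.00045008
The unnormalized weights sum to 0.038785.
P(cryptomining | evidence) = 0.00045008 / 0.038785 ≈ 0.012.

0.012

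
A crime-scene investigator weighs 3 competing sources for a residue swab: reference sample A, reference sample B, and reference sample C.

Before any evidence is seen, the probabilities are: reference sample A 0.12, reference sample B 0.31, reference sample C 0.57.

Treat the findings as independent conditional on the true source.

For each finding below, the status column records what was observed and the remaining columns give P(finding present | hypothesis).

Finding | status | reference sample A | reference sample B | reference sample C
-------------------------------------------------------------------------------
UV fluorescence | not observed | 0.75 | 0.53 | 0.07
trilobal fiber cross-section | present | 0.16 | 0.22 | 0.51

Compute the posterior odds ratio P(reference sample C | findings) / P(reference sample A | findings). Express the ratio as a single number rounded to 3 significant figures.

56.3

Posterior odds equal prior odds times the likelihood ratio; only the two competing hypotheses matter (using 1 − P(present | H) for each absent finding).
  reference sample C: 0.57 × (1 − 0.07) × 0.51 = 0.27035
  reference sample A: 0.12 × (1 − 0.75) × 0.16 = 0.0048
Odds(reference sample C : reference sample A) = 0.27035 / 0.0048 ≈ 56.3.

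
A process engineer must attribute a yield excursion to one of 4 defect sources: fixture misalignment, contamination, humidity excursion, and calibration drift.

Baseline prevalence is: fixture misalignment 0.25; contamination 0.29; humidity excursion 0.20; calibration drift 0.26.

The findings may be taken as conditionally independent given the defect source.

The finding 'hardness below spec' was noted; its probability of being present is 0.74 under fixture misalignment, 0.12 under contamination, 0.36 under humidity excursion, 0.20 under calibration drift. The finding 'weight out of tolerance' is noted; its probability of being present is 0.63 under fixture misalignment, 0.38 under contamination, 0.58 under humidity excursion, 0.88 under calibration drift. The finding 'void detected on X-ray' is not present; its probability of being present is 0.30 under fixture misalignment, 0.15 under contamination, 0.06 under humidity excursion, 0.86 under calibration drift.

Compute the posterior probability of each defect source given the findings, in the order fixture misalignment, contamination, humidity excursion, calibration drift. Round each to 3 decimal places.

0.589, 0.081, 0.283, 0.046

By Bayes' rule with conditional independence, the unnormalized weight for each hypothesis is prior × ∏ likelihoods (using 1 − P(present | H) for each absent finding):
  fixture misalignment: 0.25 × 0.74 × 0.63 × (1 − 0.30) = 0.081585
  contamination: 0.29 × 0.12 × 0.38 × (1 − 0.15) = 0.01124
  humidity excursion: 0.20 × 0.36 × 0.58 × (1 − 0.06) = 0.039254
  calibration drift: 0.26 × 0.20 × 0.88 × (1 − 0.86) = 0.0064064
The unnormalized weights sum to 0.13849.
P(fixture misalignment | evidence) = 0.081585 / 0.13849 ≈ 0.589
P(contamination | evidence) = 0.01124 / 0.13849 ≈ 0.081
P(humidity excursion | evidence) = 0.039254 / 0.13849 ≈ 0.283
P(calibration drift | evidence) = 0.0064064 / 0.13849 ≈ 0.046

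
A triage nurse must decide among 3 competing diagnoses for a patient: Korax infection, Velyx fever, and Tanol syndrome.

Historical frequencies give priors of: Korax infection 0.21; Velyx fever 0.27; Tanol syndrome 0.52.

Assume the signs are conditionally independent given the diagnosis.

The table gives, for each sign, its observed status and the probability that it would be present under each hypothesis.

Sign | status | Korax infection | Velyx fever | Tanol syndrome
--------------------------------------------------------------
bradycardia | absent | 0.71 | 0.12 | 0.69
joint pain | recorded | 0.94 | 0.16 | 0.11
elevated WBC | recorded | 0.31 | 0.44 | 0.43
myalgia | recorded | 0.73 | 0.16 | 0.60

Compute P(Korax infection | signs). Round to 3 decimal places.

By Bayes' rule with conditional independence, the unnormalized weight for each hypothesis is prior × ∏ likelihoods (using 1 − P(present | H) for each absent sign):
  Korax infection: 0.21 × (1 − 0.71) × 0.94 × 0.31 × 0.73 = 0.012955
  Velyx fever: 0.27 × (1 − 0.12) × 0.16 × 0.44 × 0.16 = 0.0026763
  Tanol syndrome: 0.52 × (1 − 0.69) × 0.11 × 0.43 × 0.60 = 0.0045749
The unnormalized weights sum to 0.020206.
P(Korax infection | evidence) = 0.012955 / 0.020206 ≈ 0.641.

0.641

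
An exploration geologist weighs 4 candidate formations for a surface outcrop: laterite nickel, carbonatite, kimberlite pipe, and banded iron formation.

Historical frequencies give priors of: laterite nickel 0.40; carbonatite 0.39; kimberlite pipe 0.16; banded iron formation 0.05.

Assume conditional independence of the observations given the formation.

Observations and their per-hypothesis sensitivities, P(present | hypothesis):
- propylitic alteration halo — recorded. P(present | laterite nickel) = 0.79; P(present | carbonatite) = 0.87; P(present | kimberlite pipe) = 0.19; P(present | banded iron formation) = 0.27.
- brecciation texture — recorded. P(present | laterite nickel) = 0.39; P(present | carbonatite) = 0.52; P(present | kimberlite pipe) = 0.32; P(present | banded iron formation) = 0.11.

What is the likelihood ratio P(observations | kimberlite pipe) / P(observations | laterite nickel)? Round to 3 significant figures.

0.197

Take the product of per-observation likelihoods under each hypothesis, then divide.
  kimberlite pipe: 0.19 × 0.32 = 0.0608
  laterite nickel: 0.79 × 0.39 = 0.3081
Bayes factor = 0.0608 / 0.3081 ≈ 0.197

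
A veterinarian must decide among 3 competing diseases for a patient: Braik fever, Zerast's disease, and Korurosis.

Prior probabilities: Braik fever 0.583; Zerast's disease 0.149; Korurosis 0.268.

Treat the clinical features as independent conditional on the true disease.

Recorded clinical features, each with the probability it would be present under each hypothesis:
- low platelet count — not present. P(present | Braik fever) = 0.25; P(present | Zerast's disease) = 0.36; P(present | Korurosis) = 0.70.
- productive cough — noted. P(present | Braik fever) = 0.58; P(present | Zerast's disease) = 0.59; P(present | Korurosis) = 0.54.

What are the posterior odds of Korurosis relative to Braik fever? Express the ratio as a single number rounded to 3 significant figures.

0.171

Posterior odds equal prior odds times the likelihood ratio; only the two competing hypotheses matter (using 1 − P(present | H) for each absent clinical feature).
  Korurosis: 0.268 × (1 − 0.70) × 0.54 = 0.043416
  Braik fever: 0.583 × (1 − 0.25) × 0.58 = 0.2536
Odds(Korurosis : Braik fever) = 0.043416 / 0.2536 ≈ 0.171.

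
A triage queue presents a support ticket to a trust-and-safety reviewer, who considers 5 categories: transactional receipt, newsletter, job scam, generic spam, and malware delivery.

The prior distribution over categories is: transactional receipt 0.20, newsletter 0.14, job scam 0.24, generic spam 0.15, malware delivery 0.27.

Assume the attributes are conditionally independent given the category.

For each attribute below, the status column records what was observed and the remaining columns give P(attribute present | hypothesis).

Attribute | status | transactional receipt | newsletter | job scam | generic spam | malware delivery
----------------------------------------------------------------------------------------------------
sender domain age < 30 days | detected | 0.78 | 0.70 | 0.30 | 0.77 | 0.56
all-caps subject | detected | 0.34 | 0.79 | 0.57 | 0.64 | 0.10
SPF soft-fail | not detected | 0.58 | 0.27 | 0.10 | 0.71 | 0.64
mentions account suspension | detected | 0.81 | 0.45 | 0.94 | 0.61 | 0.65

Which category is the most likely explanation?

By Bayes' rule with conditional independence, the unnormalized weight for each hypothesis is prior × ∏ likelihoods (using 1 − P(present | H) for each absent attribute):
  transactional receipt: 0.20 × 0.78 × 0.34 × (1 − 0.58) × 0.81 = 0.018044
  newsletter: 0.14 × 0.70 × 0.79 × (1 − 0.27) × 0.45 = 0.025432
  job scam: 0.24 × 0.30 × 0.57 × (1 − 0.10) × 0.94 = 0.03472
  generic spam: 0.15 × 0.77 × 0.64 × (1 − 0.71) × 0.61 = 0.013076
  malware delivery: 0.27 × 0.56 × 0.10 × (1 − 0.64) × 0.65 = 0.0035381
Normalizing constant Z = 0.018044 + 0.025432 + 0.03472 + 0.013076 + 0.0035381 = 0.094811.
P(transactional receipt | evidence) ≈ 0.018044 / 0.094811 ≈ 0.190
P(newsletter | evidence) ≈ 0.025432 / 0.094811 ≈ 0.268
P(job scam | evidence) ≈ 0.03472 / 0.094811 ≈ 0.366
P(generic spam | evidence) ≈ 0.013076 / 0.094811 ≈ 0.138
P(malware delivery | evidence) ≈ 0.0035381 / 0.094811 ≈ 0.037
The largest is 0.366, so job scam is most probable.

job scam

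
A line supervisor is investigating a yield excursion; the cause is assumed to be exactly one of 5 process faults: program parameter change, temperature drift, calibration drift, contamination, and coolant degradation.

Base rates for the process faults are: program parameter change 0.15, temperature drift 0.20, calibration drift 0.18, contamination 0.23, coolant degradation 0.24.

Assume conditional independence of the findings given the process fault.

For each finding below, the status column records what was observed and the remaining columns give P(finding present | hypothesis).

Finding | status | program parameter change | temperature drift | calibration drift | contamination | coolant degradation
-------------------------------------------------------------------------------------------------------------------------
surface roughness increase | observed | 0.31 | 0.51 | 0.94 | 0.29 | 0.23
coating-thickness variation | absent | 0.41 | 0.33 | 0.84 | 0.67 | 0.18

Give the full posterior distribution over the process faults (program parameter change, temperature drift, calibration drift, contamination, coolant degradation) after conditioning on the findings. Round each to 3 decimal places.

0.144, 0.359, 0.142, 0.116, 0.238

For each hypothesis, the unnormalized posterior weight is prior × product of the finding likelihoods (using 1 − P(present | H) for each absent finding):
  program parameter change: 0.15 × 0.31 × (1 − 0.41) = 0.027435
  temperature drift: 0.20 × 0.51 × (1 − 0.33) = 0.06834
  calibration drift: 0.18 × 0.94 × (1 − 0.84) = 0.027072
  contamination: 0.23 × 0.29 × (1 − 0.67) = 0.022011
  coolant degradation: 0.24 × 0.23 × (1 − 0.18) = 0.045264
Marginal likelihood of the evidence = 0.19012.
P(program parameter change | evidence) = 0.027435 / 0.19012 ≈ 0.144
P(temperature drift | evidence) = 0.06834 / 0.19012 ≈ 0.359
P(calibration drift | evidence) = 0.027072 / 0.19012 ≈ 0.142
P(contamination | evidence) = 0.022011 / 0.19012 ≈ 0.116
P(coolant degradation | evidence) = 0.045264 / 0.19012 ≈ 0.238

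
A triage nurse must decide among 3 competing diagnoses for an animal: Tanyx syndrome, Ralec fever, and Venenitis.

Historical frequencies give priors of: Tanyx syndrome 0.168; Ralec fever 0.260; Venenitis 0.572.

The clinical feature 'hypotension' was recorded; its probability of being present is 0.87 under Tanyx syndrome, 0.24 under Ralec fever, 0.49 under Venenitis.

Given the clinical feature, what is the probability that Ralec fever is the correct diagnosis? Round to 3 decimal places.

For each hypothesis, the unnormalized posterior weight is prior × likelihood:
  Tanyx syndrome: 0.168 × 0.87 = 0.14616
  Ralec fever: 0.260 × 0.24 = 0.0624
  Venenitis: 0.572 × 0.49 = 0.28028
The unnormalized weights sum to 0.48884.
P(Ralec fever | evidence) = 0.0624 / 0.48884 ≈ 0.128.

0.128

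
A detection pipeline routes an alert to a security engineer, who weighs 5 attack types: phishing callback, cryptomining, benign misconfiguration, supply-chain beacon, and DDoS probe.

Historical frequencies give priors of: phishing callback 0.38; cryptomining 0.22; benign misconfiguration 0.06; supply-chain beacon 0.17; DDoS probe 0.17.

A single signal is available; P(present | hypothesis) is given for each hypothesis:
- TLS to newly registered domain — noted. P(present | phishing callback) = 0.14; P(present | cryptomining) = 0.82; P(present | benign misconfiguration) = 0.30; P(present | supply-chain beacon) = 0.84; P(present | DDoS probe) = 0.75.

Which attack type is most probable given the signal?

cryptomining

For each hypothesis, the unnormalized posterior weight is prior × likelihood:
  phishing callback: 0.38 × 0.14 = 0.0532
  cryptomining: 0.22 × 0.82 = 0.1804
  benign misconfiguration: 0.06 × 0.30 = 0.018
  supply-chain beacon: 0.17 × 0.84 = 0.1428
  DDoS probe: 0.17 × 0.75 = 0.1275
Normalizing constant Z = 0.0532 + 0.1804 + 0.018 + 0.1428 + 0.1275 = 0.5219.
P(phishing callback | evidence) ≈ 0.0532 / 0.5219 ≈ 0.102
P(cryptomining | evidence) ≈ 0.1804 / 0.5219 ≈ 0.346
P(benign misconfiguration | evidence) ≈ 0.018 / 0.5219 ≈ 0.034
P(supply-chain beacon | evidence) ≈ 0.1428 / 0.5219 ≈ 0.274
P(DDoS probe | evidence) ≈ 0.1275 / 0.5219 ≈ 0.244
The largest is 0.346, so cryptomining is most probable.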